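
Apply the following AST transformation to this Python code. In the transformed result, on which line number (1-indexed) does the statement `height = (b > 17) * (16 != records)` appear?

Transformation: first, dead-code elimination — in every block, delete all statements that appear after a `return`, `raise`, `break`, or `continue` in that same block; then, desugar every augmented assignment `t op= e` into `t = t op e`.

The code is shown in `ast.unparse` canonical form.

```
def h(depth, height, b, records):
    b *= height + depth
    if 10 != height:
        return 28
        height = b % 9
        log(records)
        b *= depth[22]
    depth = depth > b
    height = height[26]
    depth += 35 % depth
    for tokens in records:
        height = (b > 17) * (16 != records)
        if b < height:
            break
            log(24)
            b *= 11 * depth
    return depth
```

9

Transformed code:
def h(depth, height, b, records):
    b = b * (height + depth)
    if 10 != height:
        return 28
    depth = depth > b
    height = height[26]
    depth = depth + 35 % depth
    for tokens in records:
        height = (b > 17) * (16 != records)
        if b < height:
            break
    return depth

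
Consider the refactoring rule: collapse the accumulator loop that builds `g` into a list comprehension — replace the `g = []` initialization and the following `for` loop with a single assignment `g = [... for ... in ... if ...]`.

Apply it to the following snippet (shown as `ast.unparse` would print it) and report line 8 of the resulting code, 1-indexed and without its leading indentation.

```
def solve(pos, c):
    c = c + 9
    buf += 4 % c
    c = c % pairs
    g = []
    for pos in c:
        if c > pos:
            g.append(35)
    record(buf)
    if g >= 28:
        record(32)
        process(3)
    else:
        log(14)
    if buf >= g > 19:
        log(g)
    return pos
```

record(32)

Transformed code:
def solve(pos, c):
    c = c + 9
    buf += 4 % c
    c = c % pairs
    g = [35 for pos in c if c > pos]
    record(buf)
    if g >= 28:
        record(32)
        process(3)
    else:
        log(14)
    if buf >= g > 19:
        log(g)
    return pos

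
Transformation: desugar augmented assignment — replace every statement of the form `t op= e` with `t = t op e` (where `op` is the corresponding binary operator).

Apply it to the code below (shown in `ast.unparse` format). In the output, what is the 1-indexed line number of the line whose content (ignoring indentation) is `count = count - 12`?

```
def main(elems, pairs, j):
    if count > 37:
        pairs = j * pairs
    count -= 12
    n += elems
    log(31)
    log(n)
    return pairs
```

Transformed code:
def main(elems, pairs, j):
    if count > 37:
        pairs = j * pairs
    count = count - 12
    n = n + elems
    log(31)
    log(n)
    return pairs

4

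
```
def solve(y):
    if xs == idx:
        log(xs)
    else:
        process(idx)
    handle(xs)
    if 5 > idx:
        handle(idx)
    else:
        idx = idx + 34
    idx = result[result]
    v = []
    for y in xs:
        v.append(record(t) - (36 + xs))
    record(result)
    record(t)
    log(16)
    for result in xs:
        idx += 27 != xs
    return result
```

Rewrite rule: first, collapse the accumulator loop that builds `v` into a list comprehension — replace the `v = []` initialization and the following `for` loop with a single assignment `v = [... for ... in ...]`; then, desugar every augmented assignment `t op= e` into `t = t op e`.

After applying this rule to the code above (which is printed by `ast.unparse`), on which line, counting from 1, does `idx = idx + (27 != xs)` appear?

Transformed code:
def solve(y):
    if xs == idx:
        log(xs)
    else:
        process(idx)
    handle(xs)
    if 5 > idx:
        handle(idx)
    else:
        idx = idx + 34
    idx = result[result]
    v = [record(t) - (36 + xs) for y in xs]
    record(result)
    record(t)
    log(16)
    for result in xs:
        idx = idx + (27 != xs)
    return result

17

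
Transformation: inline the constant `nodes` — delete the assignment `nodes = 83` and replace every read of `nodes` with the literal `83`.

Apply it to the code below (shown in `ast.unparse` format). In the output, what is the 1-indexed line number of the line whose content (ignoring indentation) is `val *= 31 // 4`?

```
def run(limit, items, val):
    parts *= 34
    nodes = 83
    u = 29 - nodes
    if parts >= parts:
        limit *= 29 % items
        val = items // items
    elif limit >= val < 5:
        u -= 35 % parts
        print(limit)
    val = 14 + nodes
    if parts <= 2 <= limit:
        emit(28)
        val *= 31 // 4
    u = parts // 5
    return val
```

Transformed code:
def run(limit, items, val):
    parts *= 34
    u = 29 - 83
    if parts >= parts:
        limit *= 29 % items
        val = items // items
    elif limit >= val < 5:
        u -= 35 % parts
        print(limit)
    val = 14 + 83
    if parts <= 2 <= limit:
        emit(28)
        val *= 31 // 4
    u = parts // 5
    return val

13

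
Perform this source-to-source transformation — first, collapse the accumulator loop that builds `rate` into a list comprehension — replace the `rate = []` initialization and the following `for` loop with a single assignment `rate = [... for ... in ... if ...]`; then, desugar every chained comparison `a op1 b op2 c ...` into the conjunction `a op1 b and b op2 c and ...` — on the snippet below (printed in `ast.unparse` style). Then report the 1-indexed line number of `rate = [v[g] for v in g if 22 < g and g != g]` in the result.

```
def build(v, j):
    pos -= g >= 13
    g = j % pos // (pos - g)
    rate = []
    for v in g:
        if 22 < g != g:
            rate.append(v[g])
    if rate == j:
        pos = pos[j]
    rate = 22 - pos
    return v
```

Transformed code:
def build(v, j):
    pos -= g >= 13
    g = j % pos // (pos - g)
    rate = [v[g] for v in g if 22 < g and g != g]
    if rate == j:
        pos = pos[j]
    rate = 22 - pos
    return v

4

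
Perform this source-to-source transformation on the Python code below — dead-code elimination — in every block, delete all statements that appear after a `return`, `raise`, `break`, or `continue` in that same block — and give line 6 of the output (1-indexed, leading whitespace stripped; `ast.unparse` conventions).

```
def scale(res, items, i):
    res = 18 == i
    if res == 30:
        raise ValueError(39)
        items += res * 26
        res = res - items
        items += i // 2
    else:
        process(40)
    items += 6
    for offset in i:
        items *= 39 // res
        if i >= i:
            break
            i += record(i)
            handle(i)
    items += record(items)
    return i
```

Transformed code:
def scale(res, items, i):
    res = 18 == i
    if res == 30:
        raise ValueError(39)
    else:
        process(40)
    items += 6
    for offset in i:
        items *= 39 // res
        if i >= i:
            break
    items += record(items)
    return i

process(40)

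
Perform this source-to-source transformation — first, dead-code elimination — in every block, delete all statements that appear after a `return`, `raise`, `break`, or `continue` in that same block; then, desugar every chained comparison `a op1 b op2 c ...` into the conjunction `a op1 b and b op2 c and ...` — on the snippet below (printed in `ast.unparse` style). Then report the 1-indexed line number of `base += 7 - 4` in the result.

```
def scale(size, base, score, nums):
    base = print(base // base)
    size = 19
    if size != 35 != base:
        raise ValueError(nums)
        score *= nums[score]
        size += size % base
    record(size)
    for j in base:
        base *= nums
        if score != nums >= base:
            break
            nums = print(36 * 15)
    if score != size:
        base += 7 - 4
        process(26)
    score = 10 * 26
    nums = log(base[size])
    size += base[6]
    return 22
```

Transformed code:
def scale(size, base, score, nums):
    base = print(base // base)
    size = 19
    if size != 35 and 35 != base:
        raise ValueError(nums)
    record(size)
    for j in base:
        base *= nums
        if score != nums and nums >= base:
            break
    if score != size:
        base += 7 - 4
        process(26)
    score = 10 * 26
    nums = log(base[size])
    size += base[6]
    return 22

12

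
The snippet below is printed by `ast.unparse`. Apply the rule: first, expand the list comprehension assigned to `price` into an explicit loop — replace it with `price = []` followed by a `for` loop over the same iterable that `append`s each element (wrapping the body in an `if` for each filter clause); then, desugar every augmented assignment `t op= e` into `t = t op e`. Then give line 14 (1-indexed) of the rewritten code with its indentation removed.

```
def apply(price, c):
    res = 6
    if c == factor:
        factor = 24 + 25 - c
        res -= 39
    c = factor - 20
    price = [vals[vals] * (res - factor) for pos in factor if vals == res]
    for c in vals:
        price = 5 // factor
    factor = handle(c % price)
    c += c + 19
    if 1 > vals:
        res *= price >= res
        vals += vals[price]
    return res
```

Transformed code:
def apply(price, c):
    res = 6
    if c == factor:
        factor = 24 + 25 - c
        res = res - 39
    c = factor - 20
    price = []
    for pos in factor:
        if vals == res:
            price.append(vals[vals] * (res - factor))
    for c in vals:
        price = 5 // factor
    factor = handle(c % price)
    c = c + (c + 19)
    if 1 > vals:
        res = res * (price >= res)
        vals = vals + vals[price]
    return res

c = c + (c + 19)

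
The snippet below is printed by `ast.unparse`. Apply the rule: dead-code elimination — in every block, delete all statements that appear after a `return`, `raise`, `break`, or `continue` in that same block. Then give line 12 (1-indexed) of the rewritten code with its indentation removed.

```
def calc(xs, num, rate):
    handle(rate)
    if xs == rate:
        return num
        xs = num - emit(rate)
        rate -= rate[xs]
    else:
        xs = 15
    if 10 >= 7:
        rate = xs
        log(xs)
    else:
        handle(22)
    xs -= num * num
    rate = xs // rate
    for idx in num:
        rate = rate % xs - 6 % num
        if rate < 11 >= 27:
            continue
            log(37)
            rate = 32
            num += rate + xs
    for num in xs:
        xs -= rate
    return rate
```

xs -= num * num

Transformed code:
def calc(xs, num, rate):
    handle(rate)
    if xs == rate:
        return num
    else:
        xs = 15
    if 10 >= 7:
        rate = xs
        log(xs)
    else:
        handle(22)
    xs -= num * num
    rate = xs // rate
    for idx in num:
        rate = rate % xs - 6 % num
        if rate < 11 >= 27:
            continue
    for num in xs:
        xs -= rate
    return rate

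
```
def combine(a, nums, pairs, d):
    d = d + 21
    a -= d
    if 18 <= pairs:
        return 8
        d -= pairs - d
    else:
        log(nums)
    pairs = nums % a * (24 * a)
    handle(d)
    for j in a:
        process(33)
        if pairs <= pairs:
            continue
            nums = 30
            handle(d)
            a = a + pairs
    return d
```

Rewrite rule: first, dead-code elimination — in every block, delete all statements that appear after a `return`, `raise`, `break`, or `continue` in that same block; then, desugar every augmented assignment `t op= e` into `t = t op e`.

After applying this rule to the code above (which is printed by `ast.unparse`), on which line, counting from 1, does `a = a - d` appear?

Transformed code:
def combine(a, nums, pairs, d):
    d = d + 21
    a = a - d
    if 18 <= pairs:
        return 8
    else:
        log(nums)
    pairs = nums % a * (24 * a)
    handle(d)
    for j in a:
        process(33)
        if pairs <= pairs:
            continue
    return d

3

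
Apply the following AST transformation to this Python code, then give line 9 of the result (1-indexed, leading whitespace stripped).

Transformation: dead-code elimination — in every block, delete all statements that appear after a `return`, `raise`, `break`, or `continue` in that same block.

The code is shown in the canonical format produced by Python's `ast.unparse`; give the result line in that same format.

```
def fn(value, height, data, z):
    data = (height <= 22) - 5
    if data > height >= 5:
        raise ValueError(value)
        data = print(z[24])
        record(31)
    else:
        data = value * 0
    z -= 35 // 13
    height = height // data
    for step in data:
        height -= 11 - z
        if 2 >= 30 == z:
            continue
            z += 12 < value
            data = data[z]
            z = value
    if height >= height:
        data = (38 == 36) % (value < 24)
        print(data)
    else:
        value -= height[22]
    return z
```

Transformed code:
def fn(value, height, data, z):
    data = (height <= 22) - 5
    if data > height >= 5:
        raise ValueError(value)
    else:
        data = value * 0
    z -= 35 // 13
    height = height // data
    for step in data:
        height -= 11 - z
        if 2 >= 30 == z:
            continue
    if height >= height:
        data = (38 == 36) % (value < 24)
        print(data)
    else:
        value -= height[22]
    return z

for step in data:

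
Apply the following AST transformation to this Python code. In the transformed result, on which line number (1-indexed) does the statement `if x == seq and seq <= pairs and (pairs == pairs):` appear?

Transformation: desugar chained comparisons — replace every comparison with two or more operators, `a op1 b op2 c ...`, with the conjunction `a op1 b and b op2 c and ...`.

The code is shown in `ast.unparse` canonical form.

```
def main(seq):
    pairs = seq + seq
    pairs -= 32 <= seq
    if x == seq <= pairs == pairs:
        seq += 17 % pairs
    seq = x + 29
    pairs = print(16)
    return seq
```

Transformed code:
def main(seq):
    pairs = seq + seq
    pairs -= 32 <= seq
    if x == seq and seq <= pairs and (pairs == pairs):
        seq += 17 % pairs
    seq = x + 29
    pairs = print(16)
    return seq

4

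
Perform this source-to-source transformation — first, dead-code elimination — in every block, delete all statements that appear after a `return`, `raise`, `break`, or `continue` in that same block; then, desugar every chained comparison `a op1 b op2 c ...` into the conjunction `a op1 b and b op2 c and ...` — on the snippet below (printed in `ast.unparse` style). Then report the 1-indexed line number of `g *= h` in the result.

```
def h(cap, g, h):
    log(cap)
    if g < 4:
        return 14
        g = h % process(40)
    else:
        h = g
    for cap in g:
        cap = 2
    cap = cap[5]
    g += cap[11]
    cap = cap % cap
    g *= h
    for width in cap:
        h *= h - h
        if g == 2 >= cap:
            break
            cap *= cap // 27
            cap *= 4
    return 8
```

Transformed code:
def h(cap, g, h):
    log(cap)
    if g < 4:
        return 14
    else:
        h = g
    for cap in g:
        cap = 2
    cap = cap[5]
    g += cap[11]
    cap = cap % cap
    g *= h
    for width in cap:
        h *= h - h
        if g == 2 and 2 >= cap:
            break
    return 8

12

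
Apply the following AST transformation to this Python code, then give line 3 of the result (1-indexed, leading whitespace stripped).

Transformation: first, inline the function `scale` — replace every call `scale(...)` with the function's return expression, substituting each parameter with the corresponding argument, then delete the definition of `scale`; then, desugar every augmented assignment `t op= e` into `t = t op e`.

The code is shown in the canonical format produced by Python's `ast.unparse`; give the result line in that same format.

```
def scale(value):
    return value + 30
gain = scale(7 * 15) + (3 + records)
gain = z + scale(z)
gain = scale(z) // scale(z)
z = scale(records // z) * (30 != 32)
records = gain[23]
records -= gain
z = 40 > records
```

Transformed code:
gain = 7 * 15 + 30 + (3 + records)
gain = z + (z + 30)
gain = (z + 30) // (z + 30)
z = (records // z + 30) * (30 != 32)
records = gain[23]
records = records - gain
z = 40 > records

gain = (z + 30) // (z + 30)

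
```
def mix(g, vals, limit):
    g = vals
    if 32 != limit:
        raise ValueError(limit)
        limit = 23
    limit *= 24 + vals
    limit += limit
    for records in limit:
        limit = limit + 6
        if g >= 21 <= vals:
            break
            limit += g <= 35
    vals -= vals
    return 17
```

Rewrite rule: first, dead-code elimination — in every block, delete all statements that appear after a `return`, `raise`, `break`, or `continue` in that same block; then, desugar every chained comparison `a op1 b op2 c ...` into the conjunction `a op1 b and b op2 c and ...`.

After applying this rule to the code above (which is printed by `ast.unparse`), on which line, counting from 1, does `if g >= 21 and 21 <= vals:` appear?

Transformed code:
def mix(g, vals, limit):
    g = vals
    if 32 != limit:
        raise ValueError(limit)
    limit *= 24 + vals
    limit += limit
    for records in limit:
        limit = limit + 6
        if g >= 21 and 21 <= vals:
            break
    vals -= vals
    return 17

9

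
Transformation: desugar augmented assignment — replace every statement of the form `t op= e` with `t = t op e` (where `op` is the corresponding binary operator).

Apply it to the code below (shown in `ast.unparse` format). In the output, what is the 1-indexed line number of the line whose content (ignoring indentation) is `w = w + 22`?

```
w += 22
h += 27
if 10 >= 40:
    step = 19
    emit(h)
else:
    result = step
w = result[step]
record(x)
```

1

Transformed code:
w = w + 22
h = h + 27
if 10 >= 40:
    step = 19
    emit(h)
else:
    result = step
w = result[step]
record(x)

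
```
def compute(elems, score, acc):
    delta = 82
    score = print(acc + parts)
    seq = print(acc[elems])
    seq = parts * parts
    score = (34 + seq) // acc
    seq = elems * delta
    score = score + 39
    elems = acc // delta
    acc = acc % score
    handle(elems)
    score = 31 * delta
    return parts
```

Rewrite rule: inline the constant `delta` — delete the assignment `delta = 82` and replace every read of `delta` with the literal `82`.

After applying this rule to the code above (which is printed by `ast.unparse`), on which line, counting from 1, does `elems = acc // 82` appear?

Transformed code:
def compute(elems, score, acc):
    score = print(acc + parts)
    seq = print(acc[elems])
    seq = parts * parts
    score = (34 + seq) // acc
    seq = elems * 82
    score = score + 39
    elems = acc // 82
    acc = acc % score
    handle(elems)
    score = 31 * 82
    return parts

8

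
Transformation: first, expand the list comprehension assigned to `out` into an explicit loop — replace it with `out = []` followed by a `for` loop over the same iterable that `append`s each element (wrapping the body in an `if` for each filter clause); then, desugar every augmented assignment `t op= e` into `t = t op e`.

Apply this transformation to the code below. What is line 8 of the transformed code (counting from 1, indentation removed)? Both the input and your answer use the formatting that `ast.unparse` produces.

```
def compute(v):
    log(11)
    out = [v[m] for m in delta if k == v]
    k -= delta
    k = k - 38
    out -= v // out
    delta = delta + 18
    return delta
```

Transformed code:
def compute(v):
    log(11)
    out = []
    for m in delta:
        if k == v:
            out.append(v[m])
    k = k - delta
    k = k - 38
    out = out - v // out
    delta = delta + 18
    return delta

k = k - 38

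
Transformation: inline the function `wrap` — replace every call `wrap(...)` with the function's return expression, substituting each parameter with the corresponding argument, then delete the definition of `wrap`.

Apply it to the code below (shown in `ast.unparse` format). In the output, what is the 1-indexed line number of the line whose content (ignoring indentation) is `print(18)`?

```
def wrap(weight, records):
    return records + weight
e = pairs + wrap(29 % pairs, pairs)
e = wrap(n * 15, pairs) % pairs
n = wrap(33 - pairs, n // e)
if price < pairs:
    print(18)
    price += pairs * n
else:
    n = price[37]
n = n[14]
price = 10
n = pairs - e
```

Transformed code:
e = pairs + (pairs + 29 % pairs)
e = (pairs + n * 15) % pairs
n = n // e + (33 - pairs)
if price < pairs:
    print(18)
    price += pairs * n
else:
    n = price[37]
n = n[14]
price = 10
n = pairs - e

5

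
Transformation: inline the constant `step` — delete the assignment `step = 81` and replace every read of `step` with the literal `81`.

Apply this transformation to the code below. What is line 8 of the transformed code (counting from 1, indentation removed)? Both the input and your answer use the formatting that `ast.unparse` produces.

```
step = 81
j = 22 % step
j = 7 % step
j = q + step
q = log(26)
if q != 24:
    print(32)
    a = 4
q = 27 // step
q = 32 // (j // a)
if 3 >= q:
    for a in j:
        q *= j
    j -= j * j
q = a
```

Transformed code:
j = 22 % 81
j = 7 % 81
j = q + 81
q = log(26)
if q != 24:
    print(32)
    a = 4
q = 27 // 81
q = 32 // (j // a)
if 3 >= q:
    for a in j:
        q *= j
    j -= j * j
q = a

q = 27 // 81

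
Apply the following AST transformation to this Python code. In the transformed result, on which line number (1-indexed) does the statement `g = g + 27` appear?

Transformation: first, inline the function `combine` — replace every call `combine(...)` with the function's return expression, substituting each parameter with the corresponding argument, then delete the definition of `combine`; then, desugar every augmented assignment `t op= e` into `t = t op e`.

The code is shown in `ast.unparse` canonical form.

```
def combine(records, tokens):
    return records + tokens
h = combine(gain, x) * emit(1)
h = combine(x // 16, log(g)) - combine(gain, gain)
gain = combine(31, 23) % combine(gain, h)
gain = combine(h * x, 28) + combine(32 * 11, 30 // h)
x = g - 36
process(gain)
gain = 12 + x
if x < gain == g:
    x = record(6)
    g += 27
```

Transformed code:
h = (gain + x) * emit(1)
h = x // 16 + log(g) - (gain + gain)
gain = (31 + 23) % (gain + h)
gain = h * x + 28 + (32 * 11 + 30 // h)
x = g - 36
process(gain)
gain = 12 + x
if x < gain == g:
    x = record(6)
    g = g + 27

10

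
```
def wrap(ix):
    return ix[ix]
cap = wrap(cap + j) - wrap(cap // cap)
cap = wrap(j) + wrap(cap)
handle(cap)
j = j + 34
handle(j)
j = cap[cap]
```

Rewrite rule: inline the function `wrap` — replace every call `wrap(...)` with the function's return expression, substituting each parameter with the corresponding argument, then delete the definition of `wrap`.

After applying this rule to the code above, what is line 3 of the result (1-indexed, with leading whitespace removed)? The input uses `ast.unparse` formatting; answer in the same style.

Transformed code:
cap = (cap + j)[cap + j] - (cap // cap)[cap // cap]
cap = j[j] + cap[cap]
handle(cap)
j = j + 34
handle(j)
j = cap[cap]

handle(cap)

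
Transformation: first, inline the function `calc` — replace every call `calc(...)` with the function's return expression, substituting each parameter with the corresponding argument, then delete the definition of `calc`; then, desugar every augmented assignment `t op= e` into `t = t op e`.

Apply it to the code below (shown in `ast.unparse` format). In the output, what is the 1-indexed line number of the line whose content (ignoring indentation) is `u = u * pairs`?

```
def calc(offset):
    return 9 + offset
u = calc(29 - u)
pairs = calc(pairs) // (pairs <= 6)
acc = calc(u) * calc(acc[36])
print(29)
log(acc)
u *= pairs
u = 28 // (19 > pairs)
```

Transformed code:
u = 9 + (29 - u)
pairs = (9 + pairs) // (pairs <= 6)
acc = (9 + u) * (9 + acc[36])
print(29)
log(acc)
u = u * pairs
u = 28 // (19 > pairs)

6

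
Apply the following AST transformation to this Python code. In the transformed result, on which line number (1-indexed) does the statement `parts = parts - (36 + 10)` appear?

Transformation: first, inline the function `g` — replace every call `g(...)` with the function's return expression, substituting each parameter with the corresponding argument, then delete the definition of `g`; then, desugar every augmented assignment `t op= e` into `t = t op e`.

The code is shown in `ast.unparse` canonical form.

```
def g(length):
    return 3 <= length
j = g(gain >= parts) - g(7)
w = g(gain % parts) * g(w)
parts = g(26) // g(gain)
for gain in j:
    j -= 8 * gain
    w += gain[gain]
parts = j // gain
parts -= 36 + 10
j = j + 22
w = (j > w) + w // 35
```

8

Transformed code:
j = (3 <= (gain >= parts)) - (3 <= 7)
w = (3 <= gain % parts) * (3 <= w)
parts = (3 <= 26) // (3 <= gain)
for gain in j:
    j = j - 8 * gain
    w = w + gain[gain]
parts = j // gain
parts = parts - (36 + 10)
j = j + 22
w = (j > w) + w // 35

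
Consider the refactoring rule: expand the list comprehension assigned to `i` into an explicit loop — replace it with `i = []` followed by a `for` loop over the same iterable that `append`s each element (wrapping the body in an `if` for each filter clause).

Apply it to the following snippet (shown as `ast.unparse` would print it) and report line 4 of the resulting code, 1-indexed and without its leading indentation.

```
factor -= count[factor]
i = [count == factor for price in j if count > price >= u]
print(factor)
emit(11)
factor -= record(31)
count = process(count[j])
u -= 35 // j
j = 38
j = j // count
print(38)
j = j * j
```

if count > price >= u:

Transformed code:
factor -= count[factor]
i = []
for price in j:
    if count > price >= u:
        i.append(count == factor)
print(factor)
emit(11)
factor -= record(31)
count = process(count[j])
u -= 35 // j
j = 38
j = j // count
print(38)
j = j * j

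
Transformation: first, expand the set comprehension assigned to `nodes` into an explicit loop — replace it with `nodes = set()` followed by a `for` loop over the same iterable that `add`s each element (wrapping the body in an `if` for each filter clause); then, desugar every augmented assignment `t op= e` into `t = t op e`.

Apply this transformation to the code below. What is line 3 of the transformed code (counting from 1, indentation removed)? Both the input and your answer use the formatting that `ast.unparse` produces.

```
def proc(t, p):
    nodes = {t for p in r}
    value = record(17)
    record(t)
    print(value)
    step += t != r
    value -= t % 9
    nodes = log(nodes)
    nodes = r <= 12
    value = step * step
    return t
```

for p in r:

Transformed code:
def proc(t, p):
    nodes = set()
    for p in r:
        nodes.add(t)
    value = record(17)
    record(t)
    print(value)
    step = step + (t != r)
    value = value - t % 9
    nodes = log(nodes)
    nodes = r <= 12
    value = step * step
    return t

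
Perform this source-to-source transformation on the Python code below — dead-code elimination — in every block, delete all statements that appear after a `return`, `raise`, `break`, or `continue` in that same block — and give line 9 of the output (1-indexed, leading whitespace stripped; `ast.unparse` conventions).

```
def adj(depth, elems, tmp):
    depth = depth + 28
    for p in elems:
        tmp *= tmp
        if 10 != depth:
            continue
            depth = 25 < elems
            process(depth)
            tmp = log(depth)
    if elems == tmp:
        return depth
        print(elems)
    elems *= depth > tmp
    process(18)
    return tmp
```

Transformed code:
def adj(depth, elems, tmp):
    depth = depth + 28
    for p in elems:
        tmp *= tmp
        if 10 != depth:
            continue
    if elems == tmp:
        return depth
    elems *= depth > tmp
    process(18)
    return tmp

elems *= depth > tmp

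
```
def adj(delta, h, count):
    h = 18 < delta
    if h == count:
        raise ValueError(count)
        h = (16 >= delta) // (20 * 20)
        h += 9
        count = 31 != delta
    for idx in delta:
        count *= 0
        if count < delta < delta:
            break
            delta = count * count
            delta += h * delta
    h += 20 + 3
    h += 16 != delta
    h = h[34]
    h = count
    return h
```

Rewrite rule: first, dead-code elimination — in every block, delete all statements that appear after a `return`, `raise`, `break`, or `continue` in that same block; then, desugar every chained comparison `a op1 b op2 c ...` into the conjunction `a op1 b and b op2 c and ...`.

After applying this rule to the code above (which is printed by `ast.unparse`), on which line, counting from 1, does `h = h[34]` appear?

11

Transformed code:
def adj(delta, h, count):
    h = 18 < delta
    if h == count:
        raise ValueError(count)
    for idx in delta:
        count *= 0
        if count < delta and delta < delta:
            break
    h += 20 + 3
    h += 16 != delta
    h = h[34]
    h = count
    return h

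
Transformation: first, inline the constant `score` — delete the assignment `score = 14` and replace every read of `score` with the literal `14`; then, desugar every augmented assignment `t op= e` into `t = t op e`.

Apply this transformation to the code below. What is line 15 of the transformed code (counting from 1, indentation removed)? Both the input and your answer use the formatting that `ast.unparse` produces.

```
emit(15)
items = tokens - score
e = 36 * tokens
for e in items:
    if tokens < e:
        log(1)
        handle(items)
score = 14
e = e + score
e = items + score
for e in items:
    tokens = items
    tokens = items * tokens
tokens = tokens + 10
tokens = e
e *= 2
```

Transformed code:
emit(15)
items = tokens - 14
e = 36 * tokens
for e in items:
    if tokens < e:
        log(1)
        handle(items)
e = e + 14
e = items + 14
for e in items:
    tokens = items
    tokens = items * tokens
tokens = tokens + 10
tokens = e
e = e * 2

e = e * 2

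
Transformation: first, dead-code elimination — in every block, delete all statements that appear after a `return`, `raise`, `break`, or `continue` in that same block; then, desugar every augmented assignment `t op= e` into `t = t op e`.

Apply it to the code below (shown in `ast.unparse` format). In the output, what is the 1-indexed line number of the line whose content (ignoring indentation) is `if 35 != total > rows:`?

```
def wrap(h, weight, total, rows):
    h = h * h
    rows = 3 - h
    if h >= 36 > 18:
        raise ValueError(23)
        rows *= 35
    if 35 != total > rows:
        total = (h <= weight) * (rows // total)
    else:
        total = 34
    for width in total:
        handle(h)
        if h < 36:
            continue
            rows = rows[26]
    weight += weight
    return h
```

Transformed code:
def wrap(h, weight, total, rows):
    h = h * h
    rows = 3 - h
    if h >= 36 > 18:
        raise ValueError(23)
    if 35 != total > rows:
        total = (h <= weight) * (rows // total)
    else:
        total = 34
    for width in total:
        handle(h)
        if h < 36:
            continue
    weight = weight + weight
    return h

6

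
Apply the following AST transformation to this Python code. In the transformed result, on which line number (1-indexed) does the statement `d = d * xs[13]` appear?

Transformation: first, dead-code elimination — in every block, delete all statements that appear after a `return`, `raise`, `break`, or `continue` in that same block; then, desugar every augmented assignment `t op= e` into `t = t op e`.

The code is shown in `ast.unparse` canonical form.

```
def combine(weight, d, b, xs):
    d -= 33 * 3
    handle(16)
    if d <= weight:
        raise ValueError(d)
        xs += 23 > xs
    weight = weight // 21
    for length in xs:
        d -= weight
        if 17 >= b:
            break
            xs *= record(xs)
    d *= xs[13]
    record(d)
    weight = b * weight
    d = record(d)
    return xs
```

11

Transformed code:
def combine(weight, d, b, xs):
    d = d - 33 * 3
    handle(16)
    if d <= weight:
        raise ValueError(d)
    weight = weight // 21
    for length in xs:
        d = d - weight
        if 17 >= b:
            break
    d = d * xs[13]
    record(d)
    weight = b * weight
    d = record(d)
    return xs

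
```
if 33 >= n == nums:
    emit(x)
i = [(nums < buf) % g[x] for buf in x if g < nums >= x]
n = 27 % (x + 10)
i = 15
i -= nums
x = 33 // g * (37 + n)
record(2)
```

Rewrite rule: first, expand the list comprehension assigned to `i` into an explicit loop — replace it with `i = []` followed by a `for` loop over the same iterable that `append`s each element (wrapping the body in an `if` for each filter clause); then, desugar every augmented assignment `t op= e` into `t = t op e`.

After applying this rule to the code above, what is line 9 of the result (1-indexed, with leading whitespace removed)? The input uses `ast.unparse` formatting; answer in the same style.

i = i - nums

Transformed code:
if 33 >= n == nums:
    emit(x)
i = []
for buf in x:
    if g < nums >= x:
        i.append((nums < buf) % g[x])
n = 27 % (x + 10)
i = 15
i = i - nums
x = 33 // g * (37 + n)
record(2)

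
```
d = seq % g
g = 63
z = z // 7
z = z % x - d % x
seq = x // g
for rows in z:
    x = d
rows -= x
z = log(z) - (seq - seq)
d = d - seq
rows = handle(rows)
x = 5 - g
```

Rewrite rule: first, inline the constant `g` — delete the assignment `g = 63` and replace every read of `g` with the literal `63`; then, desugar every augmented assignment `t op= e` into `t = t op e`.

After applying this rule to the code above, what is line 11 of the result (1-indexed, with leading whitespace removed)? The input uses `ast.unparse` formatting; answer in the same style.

Transformed code:
d = seq % 63
z = z // 7
z = z % x - d % x
seq = x // 63
for rows in z:
    x = d
rows = rows - x
z = log(z) - (seq - seq)
d = d - seq
rows = handle(rows)
x = 5 - 63

x = 5 - 63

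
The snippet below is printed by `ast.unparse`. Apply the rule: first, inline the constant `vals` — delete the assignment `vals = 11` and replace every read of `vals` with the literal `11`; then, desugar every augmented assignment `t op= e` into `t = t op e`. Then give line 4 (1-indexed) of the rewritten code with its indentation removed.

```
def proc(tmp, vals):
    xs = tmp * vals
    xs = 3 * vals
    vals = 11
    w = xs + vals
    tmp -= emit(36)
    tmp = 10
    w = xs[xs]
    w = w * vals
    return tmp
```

w = xs + 11

Transformed code:
def proc(tmp, vals):
    xs = tmp * 11
    xs = 3 * 11
    w = xs + 11
    tmp = tmp - emit(36)
    tmp = 10
    w = xs[xs]
    w = w * 11
    return tmp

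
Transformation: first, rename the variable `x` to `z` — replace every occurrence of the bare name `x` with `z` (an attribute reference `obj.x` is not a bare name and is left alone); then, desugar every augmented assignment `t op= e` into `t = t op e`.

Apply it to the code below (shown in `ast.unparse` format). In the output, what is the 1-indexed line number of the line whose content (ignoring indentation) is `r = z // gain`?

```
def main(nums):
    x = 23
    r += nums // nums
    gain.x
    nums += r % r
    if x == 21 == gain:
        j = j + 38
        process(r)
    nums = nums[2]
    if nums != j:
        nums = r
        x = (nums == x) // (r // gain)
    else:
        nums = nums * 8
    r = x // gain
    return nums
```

15

Transformed code:
def main(nums):
    z = 23
    r = r + nums // nums
    gain.x
    nums = nums + r % r
    if z == 21 == gain:
        j = j + 38
        process(r)
    nums = nums[2]
    if nums != j:
        nums = r
        z = (nums == z) // (r // gain)
    else:
        nums = nums * 8
    r = z // gain
    return nums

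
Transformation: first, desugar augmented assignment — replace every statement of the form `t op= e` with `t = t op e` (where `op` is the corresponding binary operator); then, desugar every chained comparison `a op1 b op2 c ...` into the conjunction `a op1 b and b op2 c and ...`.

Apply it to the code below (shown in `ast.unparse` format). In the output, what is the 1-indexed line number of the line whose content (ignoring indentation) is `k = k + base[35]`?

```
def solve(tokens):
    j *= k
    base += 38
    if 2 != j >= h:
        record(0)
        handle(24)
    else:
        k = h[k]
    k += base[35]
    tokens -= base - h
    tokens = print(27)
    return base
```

9

Transformed code:
def solve(tokens):
    j = j * k
    base = base + 38
    if 2 != j and j >= h:
        record(0)
        handle(24)
    else:
        k = h[k]
    k = k + base[35]
    tokens = tokens - (base - h)
    tokens = print(27)
    return base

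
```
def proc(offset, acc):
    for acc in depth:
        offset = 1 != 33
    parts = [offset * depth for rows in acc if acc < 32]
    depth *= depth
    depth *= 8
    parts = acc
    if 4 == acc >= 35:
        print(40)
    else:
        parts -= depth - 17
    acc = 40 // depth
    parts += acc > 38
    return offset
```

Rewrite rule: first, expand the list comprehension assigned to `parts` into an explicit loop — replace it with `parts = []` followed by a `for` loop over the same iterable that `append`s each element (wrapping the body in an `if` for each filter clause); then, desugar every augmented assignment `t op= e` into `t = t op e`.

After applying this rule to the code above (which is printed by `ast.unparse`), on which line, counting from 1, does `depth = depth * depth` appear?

8

Transformed code:
def proc(offset, acc):
    for acc in depth:
        offset = 1 != 33
    parts = []
    for rows in acc:
        if acc < 32:
            parts.append(offset * depth)
    depth = depth * depth
    depth = depth * 8
    parts = acc
    if 4 == acc >= 35:
        print(40)
    else:
        parts = parts - (depth - 17)
    acc = 40 // depth
    parts = parts + (acc > 38)
    return offset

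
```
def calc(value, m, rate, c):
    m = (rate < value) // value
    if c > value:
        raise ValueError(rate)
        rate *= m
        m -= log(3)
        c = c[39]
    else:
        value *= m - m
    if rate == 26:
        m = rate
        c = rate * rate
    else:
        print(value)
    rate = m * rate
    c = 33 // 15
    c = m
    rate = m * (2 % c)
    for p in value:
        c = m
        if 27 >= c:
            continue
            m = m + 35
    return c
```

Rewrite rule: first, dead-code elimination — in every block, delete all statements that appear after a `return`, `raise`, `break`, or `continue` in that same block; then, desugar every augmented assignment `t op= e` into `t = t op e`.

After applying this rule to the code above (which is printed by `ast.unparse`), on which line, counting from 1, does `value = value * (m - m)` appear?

6

Transformed code:
def calc(value, m, rate, c):
    m = (rate < value) // value
    if c > value:
        raise ValueError(rate)
    else:
        value = value * (m - m)
    if rate == 26:
        m = rate
        c = rate * rate
    else:
        print(value)
    rate = m * rate
    c = 33 // 15
    c = m
    rate = m * (2 % c)
    for p in value:
        c = m
        if 27 >= c:
            continue
    return c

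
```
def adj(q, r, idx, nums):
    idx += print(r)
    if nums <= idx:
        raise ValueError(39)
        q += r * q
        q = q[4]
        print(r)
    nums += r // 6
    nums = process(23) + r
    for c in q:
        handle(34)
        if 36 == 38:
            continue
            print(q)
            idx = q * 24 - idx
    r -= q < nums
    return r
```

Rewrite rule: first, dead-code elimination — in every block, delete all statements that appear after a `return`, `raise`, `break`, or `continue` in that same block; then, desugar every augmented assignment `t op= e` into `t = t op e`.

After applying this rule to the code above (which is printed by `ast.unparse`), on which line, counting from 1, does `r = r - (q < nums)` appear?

Transformed code:
def adj(q, r, idx, nums):
    idx = idx + print(r)
    if nums <= idx:
        raise ValueError(39)
    nums = nums + r // 6
    nums = process(23) + r
    for c in q:
        handle(34)
        if 36 == 38:
            continue
    r = r - (q < nums)
    return r

11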